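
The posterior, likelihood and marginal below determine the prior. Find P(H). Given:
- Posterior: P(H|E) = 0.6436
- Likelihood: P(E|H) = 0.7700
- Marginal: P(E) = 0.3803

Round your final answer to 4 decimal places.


From Bayes' theorem: P(H|E) = P(E|H) × P(H) / P(E)

Rearranging for P(H):
P(H) = P(H|E) × P(E) / P(E|H)
     = 0.6436 × 0.3803 / 0.7700
     = 0.24476108 / 0.7700
     = 0.3179


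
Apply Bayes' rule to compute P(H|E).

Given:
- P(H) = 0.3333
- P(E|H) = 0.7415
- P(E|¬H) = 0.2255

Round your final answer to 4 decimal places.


Bayes' theorem: P(H|E) = P(E|H) × P(H) / P(E)

Step 1: Calculate P(E) using law of total probability
P(E) = P(E|H)P(H) + P(E|¬H)P(¬H)
     = 0.7415 × 0.3333 + 0.2255 × 0.6667
     = 0.24714195 + 0.15034085
     = 0.39748280

Step 2: Apply Bayes' theorem
P(H|E) = P(E|H) × P(H) / P(E)
       = 0.24714195 / 0.39748280
       = 0.6218


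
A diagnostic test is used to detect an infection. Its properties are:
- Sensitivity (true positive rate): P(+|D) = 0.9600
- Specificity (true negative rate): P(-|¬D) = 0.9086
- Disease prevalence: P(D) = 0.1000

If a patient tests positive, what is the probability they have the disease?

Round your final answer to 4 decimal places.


Let D = has disease, + = positive test

Given:
- P(D) = 0.1000 (prevalence)
- P(+|D) = 0.9600 (sensitivity)
- P(-|¬D) = 0.9086 (specificity)
- P(+|¬D) = 0.0914 (false positive rate = 1 - specificity)

Step 1: Find P(+)
P(+) = P(+|D)P(D) + P(+|¬D)P(¬D)
     = 0.9600 × 0.1000 + 0.0914 × 0.9000
     = 0.09600000 + 0.08226000
     = 0.17826000

Step 2: Apply Bayes' theorem for P(D|+)
P(D|+) = P(+|D)P(D) / P(+)
       = 0.09600000 / 0.17826000
       = 0.5385


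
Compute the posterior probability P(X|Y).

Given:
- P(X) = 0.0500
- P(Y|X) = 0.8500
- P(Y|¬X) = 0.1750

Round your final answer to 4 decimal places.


Bayes' theorem: P(X|Y) = P(Y|X) × P(X) / P(Y)

Step 1: Calculate P(Y) using law of total probability
P(Y) = P(Y|X)P(X) + P(Y|¬X)P(¬X)
     = 0.8500 × 0.0500 + 0.1750 × 0.9500
     = 0.04250000 + 0.16625000
     = 0.20875000

Step 2: Apply Bayes' theorem
P(X|Y) = P(Y|X) × P(X) / P(Y)
       = 0.04250000 / 0.20875000
       = 0.2036


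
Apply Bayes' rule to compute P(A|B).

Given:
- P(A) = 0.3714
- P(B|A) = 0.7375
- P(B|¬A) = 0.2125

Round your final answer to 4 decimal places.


Bayes' theorem: P(A|B) = P(B|A) × P(A) / P(B)

Step 1: Calculate P(B) using law of total probability
P(B) = P(B|A)P(A) + P(B|¬A)P(¬A)
     = 0.7375 × 0.3714 + 0.2125 × 0.6286
     = 0.27390750 + 0.13357750
     = 0.40748500

Step 2: Apply Bayes' theorem
P(A|B) = P(B|A) × P(A) / P(B)
       = 0.27390750 / 0.40748500
       = 0.6722


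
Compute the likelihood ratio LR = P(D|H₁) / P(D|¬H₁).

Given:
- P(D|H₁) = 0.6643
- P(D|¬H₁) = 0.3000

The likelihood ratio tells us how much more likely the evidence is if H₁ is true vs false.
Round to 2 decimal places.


Likelihood Ratio (LR) = P(D|H₁) / P(D|¬H₁)

LR = 0.6643 / 0.3000
   = 2.21

The evidence is 2.21 times more likely if H₁ is true than if H₁ is false.
Because LR exceeds 1, D is evidence for H₁.


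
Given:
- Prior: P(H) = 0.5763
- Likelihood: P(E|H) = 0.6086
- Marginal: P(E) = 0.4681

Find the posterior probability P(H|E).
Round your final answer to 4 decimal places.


Using Bayes' theorem:

P(H|E) = P(E|H) × P(H) / P(E)
       = 0.6086 × 0.5763 / 0.4681
       = 0.35073618 / 0.4681
       = 0.7493

The evidence strengthens our belief in H.
Prior: 0.5763 → Posterior: 0.7493


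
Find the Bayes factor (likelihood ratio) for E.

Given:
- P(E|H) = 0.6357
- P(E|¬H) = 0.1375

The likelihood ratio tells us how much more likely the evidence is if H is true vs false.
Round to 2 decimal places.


Likelihood Ratio (LR) = P(E|H) / P(E|¬H)

LR = 0.6357 / 0.1375
   = 4.62

The evidence is 4.62 times more likely if H is true than if H is false.
LR > 1, so observing E raises the odds in favor of H.


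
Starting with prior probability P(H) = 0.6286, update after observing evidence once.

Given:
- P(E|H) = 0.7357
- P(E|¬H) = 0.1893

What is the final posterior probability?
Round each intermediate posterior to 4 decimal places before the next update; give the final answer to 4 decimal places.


Sequential Bayesian updating:

Initial prior: P(H) = 0.6286

Update 1:
  P(E) = 0.7357 × 0.6286 + 0.1893 × 0.3714 = 0.46246102 + 0.07030602 = 0.53276704
  P(H|E) = 0.46246102 / 0.53276704 = 0.8680

Final posterior: 0.8680


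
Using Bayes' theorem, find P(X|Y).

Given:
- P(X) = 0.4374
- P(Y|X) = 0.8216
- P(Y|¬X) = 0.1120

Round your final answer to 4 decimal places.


Bayes' theorem: P(X|Y) = P(Y|X) × P(X) / P(Y)

Step 1: Calculate P(Y) using law of total probability
P(Y) = P(Y|X)P(X) + P(Y|¬X)P(¬X)
     = 0.8216 × 0.4374 + 0.1120 × 0.5626
     = 0.35936784 + 0.06301120
     = 0.42237904

Step 2: Apply Bayes' theorem
P(X|Y) = P(Y|X) × P(X) / P(Y)
       = 0.35936784 / 0.42237904
       = 0.8508


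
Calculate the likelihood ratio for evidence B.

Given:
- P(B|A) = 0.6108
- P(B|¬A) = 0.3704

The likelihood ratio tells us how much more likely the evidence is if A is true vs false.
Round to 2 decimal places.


Likelihood Ratio (LR) = P(B|A) / P(B|¬A)

LR = 0.6108 / 0.3704
   = 1.65

The evidence is 1.65 times more likely if A is true than if A is false.
LR > 1, so observing B raises the odds in favor of A.


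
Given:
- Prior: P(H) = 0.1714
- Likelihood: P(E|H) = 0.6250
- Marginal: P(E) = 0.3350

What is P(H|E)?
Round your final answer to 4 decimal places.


Using Bayes' theorem:

P(H|E) = P(E|H) × P(H) / P(E)
       = 0.6250 × 0.1714 / 0.3350
       = 0.10712500 / 0.3350
       = 0.3198

The evidence strengthens our belief in H.
Prior: 0.1714 → Posterior: 0.3198


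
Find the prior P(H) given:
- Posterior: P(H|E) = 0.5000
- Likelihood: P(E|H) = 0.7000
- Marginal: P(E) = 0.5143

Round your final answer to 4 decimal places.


From Bayes' theorem: P(H|E) = P(E|H) × P(H) / P(E)

Rearranging for P(H):
P(H) = P(H|E) × P(E) / P(E|H)
     = 0.5000 × 0.5143 / 0.7000
     = 0.25715000 / 0.7000
     = 0.3674


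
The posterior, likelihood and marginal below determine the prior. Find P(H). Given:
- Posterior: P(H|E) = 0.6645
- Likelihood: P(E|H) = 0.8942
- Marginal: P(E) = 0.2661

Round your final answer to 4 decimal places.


From Bayes' theorem: P(H|E) = P(E|H) × P(H) / P(E)

Rearranging for P(H):
P(H) = P(H|E) × P(E) / P(E|H)
     = 0.6645 × 0.2661 / 0.8942
     = 0.17682345 / 0.8942
     = 0.1977


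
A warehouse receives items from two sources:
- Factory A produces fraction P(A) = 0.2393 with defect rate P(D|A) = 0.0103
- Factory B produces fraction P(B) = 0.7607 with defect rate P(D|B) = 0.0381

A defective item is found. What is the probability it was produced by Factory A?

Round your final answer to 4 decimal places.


Let A = from Factory A, D = defective

Given:
- P(A) = 0.2393, P(B) = 0.7607
- P(D|A) = 0.0103, P(D|B) = 0.0381

Step 1: Find P(D)
P(D) = P(D|A)P(A) + P(D|B)P(B)
     = 0.0103 × 0.2393 + 0.0381 × 0.7607
     = 0.00246479 + 0.02898267
     = 0.03144746

Step 2: Apply Bayes' theorem
P(A|D) = P(D|A)P(A) / P(D)
       = 0.00246479 / 0.03144746
       = 0.0784


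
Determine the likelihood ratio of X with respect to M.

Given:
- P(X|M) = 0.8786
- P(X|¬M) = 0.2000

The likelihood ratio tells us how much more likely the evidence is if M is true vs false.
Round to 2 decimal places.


Likelihood Ratio (LR) = P(X|M) / P(X|¬M)

LR = 0.8786 / 0.2000
   = 4.39

The evidence is 4.39 times more likely if M is true than if M is false.
Since LR > 1, the evidence supports M over ¬M.


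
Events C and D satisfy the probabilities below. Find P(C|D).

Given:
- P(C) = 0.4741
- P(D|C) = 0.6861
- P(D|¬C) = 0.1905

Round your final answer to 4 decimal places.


Bayes' theorem: P(C|D) = P(D|C) × P(C) / P(D)

Step 1: Calculate P(D) using law of total probability
P(D) = P(D|C)P(C) + P(D|¬C)P(¬C)
     = 0.6861 × 0.4741 + 0.1905 × 0.5259
     = 0.32528001 + 0.10018395
     = 0.42546396

Step 2: Apply Bayes' theorem
P(C|D) = P(D|C) × P(C) / P(D)
       = 0.32528001 / 0.42546396
       = 0.7645


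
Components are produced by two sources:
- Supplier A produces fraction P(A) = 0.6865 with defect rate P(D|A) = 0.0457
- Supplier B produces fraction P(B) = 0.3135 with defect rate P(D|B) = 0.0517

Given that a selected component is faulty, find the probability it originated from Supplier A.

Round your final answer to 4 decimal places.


Let A = from Supplier A, D = faulty

Given:
- P(A) = 0.6865, P(B) = 0.3135
- P(D|A) = 0.0457, P(D|B) = 0.0517

Step 1: Find P(D)
P(D) = P(D|A)P(A) + P(D|B)P(B)
     = 0.0457 × 0.6865 + 0.0517 × 0.3135
     = 0.03137305 + 0.01620795
     = 0.04758100

Step 2: Apply Bayes' theorem
P(A|D) = P(D|A)P(A) / P(D)
       = 0.03137305 / 0.04758100
       = 0.6594


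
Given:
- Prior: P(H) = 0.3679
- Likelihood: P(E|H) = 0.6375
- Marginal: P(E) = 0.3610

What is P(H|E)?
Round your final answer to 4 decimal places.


Using Bayes' theorem:

P(H|E) = P(E|H) × P(H) / P(E)
       = 0.6375 × 0.3679 / 0.3610
       = 0.23453625 / 0.3610
       = 0.6497

The evidence strengthens our belief in H.
Prior: 0.3679 → Posterior: 0.6497


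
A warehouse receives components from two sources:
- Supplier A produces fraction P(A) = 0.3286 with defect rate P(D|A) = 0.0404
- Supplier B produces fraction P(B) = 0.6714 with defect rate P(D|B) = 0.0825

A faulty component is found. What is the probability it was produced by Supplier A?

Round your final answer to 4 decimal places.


Let A = from Supplier A, D = faulty

Given:
- P(A) = 0.3286, P(B) = 0.6714
- P(D|A) = 0.0404, P(D|B) = 0.0825

Step 1: Find P(D)
P(D) = P(D|A)P(A) + P(D|B)P(B)
     = 0.0404 × 0.3286 + 0.0825 × 0.6714
     = 0.01327544 + 0.05539050
     = 0.06866594

Step 2: Apply Bayes' theorem
P(A|D) = P(D|A)P(A) / P(D)
       = 0.01327544 / 0.06866594
       = 0.1933


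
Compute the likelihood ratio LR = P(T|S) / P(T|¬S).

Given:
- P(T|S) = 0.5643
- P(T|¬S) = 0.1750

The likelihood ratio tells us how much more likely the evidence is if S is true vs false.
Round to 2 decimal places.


Likelihood Ratio (LR) = P(T|S) / P(T|¬S)

LR = 0.5643 / 0.1750
   = 3.22

The evidence is 3.22 times more likely if S is true than if S is false.
LR > 1, so observing T raises the odds in favor of S.


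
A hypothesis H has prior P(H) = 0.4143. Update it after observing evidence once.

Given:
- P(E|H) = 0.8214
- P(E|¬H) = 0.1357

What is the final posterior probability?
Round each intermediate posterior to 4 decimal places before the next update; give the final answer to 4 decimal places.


Sequential Bayesian updating:

Initial prior: P(H) = 0.4143

Update 1:
  P(E) = 0.8214 × 0.4143 + 0.1357 × 0.5857 = 0.34030602 + 0.07947949 = 0.41978551
  P(H|E) = 0.34030602 / 0.41978551 = 0.8107

Final posterior: 0.8107


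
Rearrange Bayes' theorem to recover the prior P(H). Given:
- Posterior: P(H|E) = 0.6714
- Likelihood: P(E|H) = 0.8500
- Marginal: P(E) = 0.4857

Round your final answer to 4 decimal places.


From Bayes' theorem: P(H|E) = P(E|H) × P(H) / P(E)

Rearranging for P(H):
P(H) = P(H|E) × P(E) / P(E|H)
     = 0.6714 × 0.4857 / 0.8500
     = 0.32609898 / 0.8500
     = 0.3836


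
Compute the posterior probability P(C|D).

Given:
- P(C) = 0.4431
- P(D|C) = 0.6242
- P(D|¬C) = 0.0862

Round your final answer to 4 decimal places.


Bayes' theorem: P(C|D) = P(D|C) × P(C) / P(D)

Step 1: Calculate P(D) using law of total probability
P(D) = P(D|C)P(C) + P(D|¬C)P(¬C)
     = 0.6242 × 0.4431 + 0.0862 × 0.5569
     = 0.27658302 + 0.04800478
     = 0.32458780

Step 2: Apply Bayes' theorem
P(C|D) = P(D|C) × P(C) / P(D)
       = 0.27658302 / 0.32458780
       = 0.8521


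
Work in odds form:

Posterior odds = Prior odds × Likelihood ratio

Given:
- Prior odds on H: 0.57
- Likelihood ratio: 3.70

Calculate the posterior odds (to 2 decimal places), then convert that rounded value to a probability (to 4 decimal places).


Step 1: Calculate posterior odds
Posterior odds = Prior odds × LR
               = 0.57 × 3.70
               = 2.11

Step 2: Convert to probability
P(H|E) = Posterior odds / (1 + Posterior odds)
       = 2.11 / (1 + 2.11)
       = 2.11 / 3.11
       = 0.6785

The evidence increased P(H) from 0.3631 to 0.6785.


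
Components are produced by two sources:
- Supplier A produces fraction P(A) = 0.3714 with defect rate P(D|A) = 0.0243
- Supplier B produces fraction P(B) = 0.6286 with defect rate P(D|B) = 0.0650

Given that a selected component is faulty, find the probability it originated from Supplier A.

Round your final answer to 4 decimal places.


Let A = from Supplier A, D = faulty

Given:
- P(A) = 0.3714, P(B) = 0.6286
- P(D|A) = 0.0243, P(D|B) = 0.0650

Step 1: Find P(D)
P(D) = P(D|A)P(A) + P(D|B)P(B)
     = 0.0243 × 0.3714 + 0.0650 × 0.6286
     = 0.00902502 + 0.04085900
     = 0.04988402

Step 2: Apply Bayes' theorem
P(A|D) = P(D|A)P(A) / P(D)
       = 0.00902502 / 0.04988402
       = 0.1809


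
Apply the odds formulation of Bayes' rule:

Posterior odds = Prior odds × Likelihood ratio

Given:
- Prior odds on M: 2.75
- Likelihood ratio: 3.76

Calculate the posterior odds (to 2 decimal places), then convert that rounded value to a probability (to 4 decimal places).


Step 1: Calculate posterior odds
Posterior odds = Prior odds × LR
               = 2.75 × 3.76
               = 10.34

Step 2: Convert to probability
P(M|E) = Posterior odds / (1 + Posterior odds)
       = 10.34 / (1 + 10.34)
       = 10.34 / 11.34
       = 0.9118

The evidence increased P(M) from 0.7333 to 0.9118.


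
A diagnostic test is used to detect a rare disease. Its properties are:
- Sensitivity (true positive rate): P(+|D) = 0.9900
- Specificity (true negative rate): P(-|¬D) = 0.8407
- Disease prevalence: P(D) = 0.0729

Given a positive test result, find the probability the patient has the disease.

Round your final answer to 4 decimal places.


Let D = has disease, + = positive test

Given:
- P(D) = 0.0729 (prevalence)
- P(+|D) = 0.9900 (sensitivity)
- P(-|¬D) = 0.8407 (specificity)
- P(+|¬D) = 0.1593 (false positive rate = 1 - specificity)

Step 1: Find P(+)
P(+) = P(+|D)P(D) + P(+|¬D)P(¬D)
     = 0.9900 × 0.0729 + 0.1593 × 0.9271
     = 0.07217100 + 0.14768703
     = 0.21985803

Step 2: Apply Bayes' theorem for P(D|+)
P(D|+) = P(+|D)P(D) / P(+)
       = 0.07217100 / 0.21985803
       = 0.3283


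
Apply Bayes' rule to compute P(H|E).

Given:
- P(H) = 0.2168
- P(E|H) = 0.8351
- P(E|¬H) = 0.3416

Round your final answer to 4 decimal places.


Bayes' theorem: P(H|E) = P(E|H) × P(H) / P(E)

Step 1: Calculate P(E) using law of total probability
P(E) = P(E|H)P(H) + P(E|¬H)P(¬H)
     = 0.8351 × 0.2168 + 0.3416 × 0.7832
     = 0.18104968 + 0.26754112
     = 0.44859080

Step 2: Apply Bayes' theorem
P(H|E) = P(E|H) × P(H) / P(E)
       = 0.18104968 / 0.44859080
       = 0.4036


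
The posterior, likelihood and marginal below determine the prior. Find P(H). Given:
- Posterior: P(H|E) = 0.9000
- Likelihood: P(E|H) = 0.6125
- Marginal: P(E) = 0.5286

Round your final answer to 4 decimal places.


From Bayes' theorem: P(H|E) = P(E|H) × P(H) / P(E)

Rearranging for P(H):
P(H) = P(H|E) × P(E) / P(E|H)
     = 0.9000 × 0.5286 / 0.6125
     = 0.47574000 / 0.6125
     = 0.7767


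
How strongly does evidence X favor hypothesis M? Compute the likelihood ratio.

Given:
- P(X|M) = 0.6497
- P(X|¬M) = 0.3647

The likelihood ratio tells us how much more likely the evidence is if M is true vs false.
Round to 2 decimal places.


Likelihood Ratio (LR) = P(X|M) / P(X|¬M)

LR = 0.6497 / 0.3647
   = 1.78

The evidence is 1.78 times more likely if M is true than if M is false.
Because LR exceeds 1, X is evidence for M.


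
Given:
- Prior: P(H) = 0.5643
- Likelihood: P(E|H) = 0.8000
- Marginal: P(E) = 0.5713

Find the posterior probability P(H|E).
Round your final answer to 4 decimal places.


Using Bayes' theorem:

P(H|E) = P(E|H) × P(H) / P(E)
       = 0.8000 × 0.5643 / 0.5713
       = 0.45144000 / 0.5713
       = 0.7902

The evidence strengthens our belief in H.
Prior: 0.5643 → Posterior: 0.7902


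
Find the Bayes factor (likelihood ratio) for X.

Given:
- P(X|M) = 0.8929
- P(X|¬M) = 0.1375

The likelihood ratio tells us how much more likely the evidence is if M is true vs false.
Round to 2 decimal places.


Likelihood Ratio (LR) = P(X|M) / P(X|¬M)

LR = 0.8929 / 0.1375
   = 6.49

The evidence is 6.49 times more likely if M is true than if M is false.
LR > 1, so observing X raises the odds in favor of M.


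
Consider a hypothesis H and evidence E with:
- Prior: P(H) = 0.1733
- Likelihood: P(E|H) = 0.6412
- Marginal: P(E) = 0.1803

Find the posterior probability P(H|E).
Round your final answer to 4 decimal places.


Using Bayes' theorem:

P(H|E) = P(E|H) × P(H) / P(E)
       = 0.6412 × 0.1733 / 0.1803
       = 0.11111996 / 0.1803
       = 0.6163

The evidence strengthens our belief in H.
Prior: 0.1733 → Posterior: 0.6163


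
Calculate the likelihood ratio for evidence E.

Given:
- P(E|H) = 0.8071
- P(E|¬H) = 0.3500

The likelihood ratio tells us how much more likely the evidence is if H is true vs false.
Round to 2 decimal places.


Likelihood Ratio (LR) = P(E|H) / P(E|¬H)

LR = 0.8071 / 0.3500
   = 2.31

The evidence is 2.31 times more likely if H is true than if H is false.
Because LR exceeds 1, E is evidence for H.


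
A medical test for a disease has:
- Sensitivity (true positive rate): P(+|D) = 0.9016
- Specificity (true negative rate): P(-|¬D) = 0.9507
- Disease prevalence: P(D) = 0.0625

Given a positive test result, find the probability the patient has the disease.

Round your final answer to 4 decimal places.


Let D = has disease, + = positive test

Given:
- P(D) = 0.0625 (prevalence)
- P(+|D) = 0.9016 (sensitivity)
- P(-|¬D) = 0.9507 (specificity)
- P(+|¬D) = 0.0493 (false positive rate = 1 - specificity)

Step 1: Find P(+)
P(+) = P(+|D)P(D) + P(+|¬D)P(¬D)
     = 0.9016 × 0.0625 + 0.0493 × 0.9375
     = 0.05635000 + 0.04621875
     = 0.10256875

Step 2: Apply Bayes' theorem for P(D|+)
P(D|+) = P(+|D)P(D) / P(+)
       = 0.05635000 / 0.10256875
       = 0.5494


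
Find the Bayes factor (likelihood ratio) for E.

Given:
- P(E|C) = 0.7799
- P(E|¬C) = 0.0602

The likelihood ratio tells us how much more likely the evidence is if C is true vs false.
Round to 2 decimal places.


Likelihood Ratio (LR) = P(E|C) / P(E|¬C)

LR = 0.7799 / 0.0602
   = 12.96

The evidence is 12.96 times more likely if C is true than if C is false.
Since LR > 1, the evidence supports C over ¬C.


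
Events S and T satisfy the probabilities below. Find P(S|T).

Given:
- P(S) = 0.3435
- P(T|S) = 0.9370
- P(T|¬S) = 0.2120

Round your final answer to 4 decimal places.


Bayes' theorem: P(S|T) = P(T|S) × P(S) / P(T)

Step 1: Calculate P(T) using law of total probability
P(T) = P(T|S)P(S) + P(T|¬S)P(¬S)
     = 0.9370 × 0.3435 + 0.2120 × 0.6565
     = 0.32185950 + 0.13917800
     = 0.46103750

Step 2: Apply Bayes' theorem
P(S|T) = P(T|S) × P(S) / P(T)
       = 0.32185950 / 0.46103750
       = 0.6981


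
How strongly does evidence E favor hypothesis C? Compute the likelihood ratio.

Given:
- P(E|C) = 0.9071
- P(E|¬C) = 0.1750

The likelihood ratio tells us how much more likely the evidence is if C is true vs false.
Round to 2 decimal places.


Likelihood Ratio (LR) = P(E|C) / P(E|¬C)

LR = 0.9071 / 0.1750
   = 5.18

The evidence is 5.18 times more likely if C is true than if C is false.
Since LR > 1, the evidence supports C over ¬C.


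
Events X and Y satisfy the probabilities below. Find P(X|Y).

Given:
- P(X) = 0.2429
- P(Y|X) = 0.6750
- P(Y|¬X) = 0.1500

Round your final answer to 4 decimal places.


Bayes' theorem: P(X|Y) = P(Y|X) × P(X) / P(Y)

Step 1: Calculate P(Y) using law of total probability
P(Y) = P(Y|X)P(X) + P(Y|¬X)P(¬X)
     = 0.6750 × 0.2429 + 0.1500 × 0.7571
     = 0.16395750 + 0.11356500
     = 0.27752250

Step 2: Apply Bayes' theorem
P(X|Y) = P(Y|X) × P(X) / P(Y)
       = 0.16395750 / 0.27752250
       = 0.5908


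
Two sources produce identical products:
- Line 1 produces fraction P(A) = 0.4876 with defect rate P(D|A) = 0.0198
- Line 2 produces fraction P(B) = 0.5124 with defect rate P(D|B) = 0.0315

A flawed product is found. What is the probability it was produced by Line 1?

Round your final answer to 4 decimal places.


Let A = from Line 1, D = flawed

Given:
- P(A) = 0.4876, P(B) = 0.5124
- P(D|A) = 0.0198, P(D|B) = 0.0315

Step 1: Find P(D)
P(D) = P(D|A)P(A) + P(D|B)P(B)
     = 0.0198 × 0.4876 + 0.0315 × 0.5124
     = 0.00965448 + 0.01614060
     = 0.02579508

Step 2: Apply Bayes' theorem
P(A|D) = P(D|A)P(A) / P(D)
       = 0.00965448 / 0.02579508
       = 0.3743


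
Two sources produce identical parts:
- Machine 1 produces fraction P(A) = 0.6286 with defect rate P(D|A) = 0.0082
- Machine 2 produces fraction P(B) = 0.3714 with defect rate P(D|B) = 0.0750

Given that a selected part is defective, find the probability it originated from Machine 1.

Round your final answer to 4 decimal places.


Let A = from Machine 1, D = defective

Given:
- P(A) = 0.6286, P(B) = 0.3714
- P(D|A) = 0.0082, P(D|B) = 0.0750

Step 1: Find P(D)
P(D) = P(D|A)P(A) + P(D|B)P(B)
     = 0.0082 × 0.6286 + 0.0750 × 0.3714
     = 0.00515452 + 0.02785500
     = 0.03300952

Step 2: Apply Bayes' theorem
P(A|D) = P(D|A)P(A) / P(D)
       = 0.00515452 / 0.03300952
       = 0.1562


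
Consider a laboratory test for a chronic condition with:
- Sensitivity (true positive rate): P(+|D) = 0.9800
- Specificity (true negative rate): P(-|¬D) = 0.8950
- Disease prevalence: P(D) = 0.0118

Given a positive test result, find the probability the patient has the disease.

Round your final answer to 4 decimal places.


Let D = has disease, + = positive test

Given:
- P(D) = 0.0118 (prevalence)
- P(+|D) = 0.9800 (sensitivity)
- P(-|¬D) = 0.8950 (specificity)
- P(+|¬D) = 0.1050 (false positive rate = 1 - specificity)

Step 1: Find P(+)
P(+) = P(+|D)P(D) + P(+|¬D)P(¬D)
     = 0.9800 × 0.0118 + 0.1050 × 0.9882
     = 0.01156400 + 0.10376100
     = 0.11532500

Step 2: Apply Bayes' theorem for P(D|+)
P(D|+) = P(+|D)P(D) / P(+)
       = 0.01156400 / 0.11532500
       = 0.1003


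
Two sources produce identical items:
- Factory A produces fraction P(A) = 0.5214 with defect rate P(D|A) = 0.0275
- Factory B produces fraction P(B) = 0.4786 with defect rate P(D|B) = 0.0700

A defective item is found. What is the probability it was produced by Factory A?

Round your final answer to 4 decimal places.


Let A = from Factory A, D = defective

Given:
- P(A) = 0.5214, P(B) = 0.4786
- P(D|A) = 0.0275, P(D|B) = 0.0700

Step 1: Find P(D)
P(D) = P(D|A)P(A) + P(D|B)P(B)
     = 0.0275 × 0.5214 + 0.0700 × 0.4786
     = 0.01433850 + 0.03350200
     = 0.04784050

Step 2: Apply Bayes' theorem
P(A|D) = P(D|A)P(A) / P(D)
       = 0.01433850 / 0.04784050
       = 0.2997


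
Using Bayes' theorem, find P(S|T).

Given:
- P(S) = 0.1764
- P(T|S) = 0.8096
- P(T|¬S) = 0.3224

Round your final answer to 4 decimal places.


Bayes' theorem: P(S|T) = P(T|S) × P(S) / P(T)

Step 1: Calculate P(T) using law of total probability
P(T) = P(T|S)P(S) + P(T|¬S)P(¬S)
     = 0.8096 × 0.1764 + 0.3224 × 0.8236
     = 0.14281344 + 0.26552864
     = 0.40834208

Step 2: Apply Bayes' theorem
P(S|T) = P(T|S) × P(S) / P(T)
       = 0.14281344 / 0.40834208
       = 0.3497


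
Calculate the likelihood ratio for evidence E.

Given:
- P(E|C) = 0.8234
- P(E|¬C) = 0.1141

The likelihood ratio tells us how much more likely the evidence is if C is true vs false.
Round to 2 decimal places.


Likelihood Ratio (LR) = P(E|C) / P(E|¬C)

LR = 0.8234 / 0.1141
   = 7.22

The evidence is 7.22 times more likely if C is true than if C is false.
Because LR exceeds 1, E is evidence for C.


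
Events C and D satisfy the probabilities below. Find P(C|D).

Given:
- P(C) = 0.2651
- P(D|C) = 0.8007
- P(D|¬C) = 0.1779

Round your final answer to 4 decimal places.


Bayes' theorem: P(C|D) = P(D|C) × P(C) / P(D)

Step 1: Calculate P(D) using law of total probability
P(D) = P(D|C)P(C) + P(D|¬C)P(¬C)
     = 0.8007 × 0.2651 + 0.1779 × 0.7349
     = 0.21226557 + 0.13073871
     = 0.34300428

Step 2: Apply Bayes' theorem
P(C|D) = P(D|C) × P(C) / P(D)
       = 0.21226557 / 0.34300428
       = 0.6188


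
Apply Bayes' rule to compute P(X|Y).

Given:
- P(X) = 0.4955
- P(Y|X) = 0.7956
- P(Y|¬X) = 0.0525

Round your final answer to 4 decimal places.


Bayes' theorem: P(X|Y) = P(Y|X) × P(X) / P(Y)

Step 1: Calculate P(Y) using law of total probability
P(Y) = P(Y|X)P(X) + P(Y|¬X)P(¬X)
     = 0.7956 × 0.4955 + 0.0525 × 0.5045
     = 0.39421980 + 0.02648625
     = 0.42070605

Step 2: Apply Bayes' theorem
P(X|Y) = P(Y|X) × P(X) / P(Y)
       = 0.39421980 / 0.42070605
       = 0.9370


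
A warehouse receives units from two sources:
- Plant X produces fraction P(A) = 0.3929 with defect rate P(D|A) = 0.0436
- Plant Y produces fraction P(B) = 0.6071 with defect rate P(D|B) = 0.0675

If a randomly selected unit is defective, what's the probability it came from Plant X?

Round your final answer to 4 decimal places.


Let A = from Plant X, D = defective

Given:
- P(A) = 0.3929, P(B) = 0.6071
- P(D|A) = 0.0436, P(D|B) = 0.0675

Step 1: Find P(D)
P(D) = P(D|A)P(A) + P(D|B)P(B)
     = 0.0436 × 0.3929 + 0.0675 × 0.6071
     = 0.01713044 + 0.04097925
     = 0.05810969

Step 2: Apply Bayes' theorem
P(A|D) = P(D|A)P(A) / P(D)
       = 0.01713044 / 0.05810969
       = 0.2948


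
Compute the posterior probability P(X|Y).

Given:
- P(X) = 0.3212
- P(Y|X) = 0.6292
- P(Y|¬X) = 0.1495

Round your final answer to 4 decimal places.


Bayes' theorem: P(X|Y) = P(Y|X) × P(X) / P(Y)

Step 1: Calculate P(Y) using law of total probability
P(Y) = P(Y|X)P(X) + P(Y|¬X)P(¬X)
     = 0.6292 × 0.3212 + 0.1495 × 0.6788
     = 0.20209904 + 0.10148060
     = 0.30357964

Step 2: Apply Bayes' theorem
P(X|Y) = P(Y|X) × P(X) / P(Y)
       = 0.20209904 / 0.30357964
       = 0.6657


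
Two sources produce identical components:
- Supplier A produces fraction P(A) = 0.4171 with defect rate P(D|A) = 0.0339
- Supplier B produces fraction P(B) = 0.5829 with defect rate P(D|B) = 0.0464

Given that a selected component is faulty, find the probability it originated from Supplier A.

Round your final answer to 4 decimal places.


Let A = from Supplier A, D = faulty

Given:
- P(A) = 0.4171, P(B) = 0.5829
- P(D|A) = 0.0339, P(D|B) = 0.0464

Step 1: Find P(D)
P(D) = P(D|A)P(A) + P(D|B)P(B)
     = 0.0339 × 0.4171 + 0.0464 × 0.5829
     = 0.01413969 + 0.02704656
     = 0.04118625

Step 2: Apply Bayes' theorem
P(A|D) = P(D|A)P(A) / P(D)
       = 0.01413969 / 0.04118625
       = 0.3433


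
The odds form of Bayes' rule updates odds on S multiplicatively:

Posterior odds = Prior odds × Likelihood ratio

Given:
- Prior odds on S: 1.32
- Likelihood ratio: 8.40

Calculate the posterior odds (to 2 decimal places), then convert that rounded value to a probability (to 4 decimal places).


Step 1: Calculate posterior odds
Posterior odds = Prior odds × LR
               = 1.32 × 8.40
               = 11.09

Step 2: Convert to probability
P(S|E) = Posterior odds / (1 + Posterior odds)
       = 11.09 / (1 + 11.09)
       = 11.09 / 12.09
       = 0.9173

The evidence increased P(S) from 0.5690 to 0.9173.


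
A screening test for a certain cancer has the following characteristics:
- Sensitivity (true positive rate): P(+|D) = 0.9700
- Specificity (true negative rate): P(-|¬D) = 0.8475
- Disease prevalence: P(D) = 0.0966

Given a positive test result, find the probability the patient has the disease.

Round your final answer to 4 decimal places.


Let D = has disease, + = positive test

Given:
- P(D) = 0.0966 (prevalence)
- P(+|D) = 0.9700 (sensitivity)
- P(-|¬D) = 0.8475 (specificity)
- P(+|¬D) = 0.1525 (false positive rate = 1 - specificity)

Step 1: Find P(+)
P(+) = P(+|D)P(D) + P(+|¬D)P(¬D)
     = 0.9700 × 0.0966 + 0.1525 × 0.9034
     = 0.09370200 + 0.13776850
     = 0.23147050

Step 2: Apply Bayes' theorem for P(D|+)
P(D|+) = P(+|D)P(D) / P(+)
       = 0.09370200 / 0.23147050
       = 0.4048


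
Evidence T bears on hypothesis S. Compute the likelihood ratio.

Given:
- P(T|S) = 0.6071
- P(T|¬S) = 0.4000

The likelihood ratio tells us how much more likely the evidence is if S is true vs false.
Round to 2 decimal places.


Likelihood Ratio (LR) = P(T|S) / P(T|¬S)

LR = 0.6071 / 0.4000
   = 1.52

The evidence is 1.52 times more likely if S is true than if S is false.
LR > 1, so observing T raises the odds in favor of S.


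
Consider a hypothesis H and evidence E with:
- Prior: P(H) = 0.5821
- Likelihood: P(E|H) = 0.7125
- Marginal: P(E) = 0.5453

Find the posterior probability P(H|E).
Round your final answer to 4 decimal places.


Using Bayes' theorem:

P(H|E) = P(E|H) × P(H) / P(E)
       = 0.7125 × 0.5821 / 0.5453
       = 0.41474625 / 0.5453
       = 0.7606

The evidence strengthens our belief in H.
Prior: 0.5821 → Posterior: 0.7606


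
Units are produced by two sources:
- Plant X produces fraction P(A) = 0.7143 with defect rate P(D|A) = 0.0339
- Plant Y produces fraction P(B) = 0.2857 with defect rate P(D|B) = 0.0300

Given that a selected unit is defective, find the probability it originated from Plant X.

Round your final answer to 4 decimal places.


Let A = from Plant X, D = defective

Given:
- P(A) = 0.7143, P(B) = 0.2857
- P(D|A) = 0.0339, P(D|B) = 0.0300

Step 1: Find P(D)
P(D) = P(D|A)P(A) + P(D|B)P(B)
     = 0.0339 × 0.7143 + 0.0300 × 0.2857
     = 0.02421477 + 0.00857100
     = 0.03278577

Step 2: Apply Bayes' theorem
P(A|D) = P(D|A)P(A) / P(D)
       = 0.02421477 / 0.03278577
       = 0.7386


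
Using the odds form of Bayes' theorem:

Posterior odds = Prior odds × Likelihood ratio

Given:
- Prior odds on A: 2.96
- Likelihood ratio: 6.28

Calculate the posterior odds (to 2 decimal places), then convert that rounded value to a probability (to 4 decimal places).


Step 1: Calculate posterior odds
Posterior odds = Prior odds × LR
               = 2.96 × 6.28
               = 18.59

Step 2: Convert to probability
P(A|E) = Posterior odds / (1 + Posterior odds)
       = 18.59 / (1 + 18.59)
       = 18.59 / 19.59
       = 0.9490

The evidence increased P(A) from 0.7475 to 0.9490.


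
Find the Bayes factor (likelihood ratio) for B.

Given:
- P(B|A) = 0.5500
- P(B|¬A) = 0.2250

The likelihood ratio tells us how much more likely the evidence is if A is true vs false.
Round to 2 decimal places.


Likelihood Ratio (LR) = P(B|A) / P(B|¬A)

LR = 0.5500 / 0.2250
   = 2.44

The evidence is 2.44 times more likely if A is true than if A is false.
Because LR exceeds 1, B is evidence for A.


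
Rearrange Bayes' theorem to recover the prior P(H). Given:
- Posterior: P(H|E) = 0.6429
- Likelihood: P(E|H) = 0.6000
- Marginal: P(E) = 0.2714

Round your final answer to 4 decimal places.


From Bayes' theorem: P(H|E) = P(E|H) × P(H) / P(E)

Rearranging for P(H):
P(H) = P(H|E) × P(E) / P(E|H)
     = 0.6429 × 0.2714 / 0.6000
     = 0.17448306 / 0.6000
     = 0.2908


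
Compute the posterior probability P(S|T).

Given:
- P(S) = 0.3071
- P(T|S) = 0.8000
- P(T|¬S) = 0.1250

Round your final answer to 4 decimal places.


Bayes' theorem: P(S|T) = P(T|S) × P(S) / P(T)

Step 1: Calculate P(T) using law of total probability
P(T) = P(T|S)P(S) + P(T|¬S)P(¬S)
     = 0.8000 × 0.3071 + 0.1250 × 0.6929
     = 0.24568000 + 0.08661250
     = 0.33229250

Step 2: Apply Bayes' theorem
P(S|T) = P(T|S) × P(S) / P(T)
       = 0.24568000 / 0.33229250
       = 0.7393


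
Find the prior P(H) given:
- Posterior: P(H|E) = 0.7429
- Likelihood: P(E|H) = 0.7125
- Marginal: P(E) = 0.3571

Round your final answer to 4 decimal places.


From Bayes' theorem: P(H|E) = P(E|H) × P(H) / P(E)

Rearranging for P(H):
P(H) = P(H|E) × P(E) / P(E|H)
     = 0.7429 × 0.3571 / 0.7125
     = 0.26528959 / 0.7125
     = 0.3723


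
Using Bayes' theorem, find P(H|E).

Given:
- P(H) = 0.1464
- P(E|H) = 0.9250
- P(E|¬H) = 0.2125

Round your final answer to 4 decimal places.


Bayes' theorem: P(H|E) = P(E|H) × P(H) / P(E)

Step 1: Calculate P(E) using law of total probability
P(E) = P(E|H)P(H) + P(E|¬H)P(¬H)
     = 0.9250 × 0.1464 + 0.2125 × 0.8536
     = 0.13542000 + 0.18139000
     = 0.31681000

Step 2: Apply Bayes' theorem
P(H|E) = P(E|H) × P(H) / P(E)
       = 0.13542000 / 0.31681000
       = 0.4274


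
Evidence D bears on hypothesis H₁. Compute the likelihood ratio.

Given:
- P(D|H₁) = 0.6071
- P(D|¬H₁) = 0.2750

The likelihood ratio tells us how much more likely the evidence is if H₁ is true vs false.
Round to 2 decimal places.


Likelihood Ratio (LR) = P(D|H₁) / P(D|¬H₁)

LR = 0.6071 / 0.2750
   = 2.21

The evidence is 2.21 times more likely if H₁ is true than if H₁ is false.
LR > 1, so observing D raises the odds in favor of H₁.


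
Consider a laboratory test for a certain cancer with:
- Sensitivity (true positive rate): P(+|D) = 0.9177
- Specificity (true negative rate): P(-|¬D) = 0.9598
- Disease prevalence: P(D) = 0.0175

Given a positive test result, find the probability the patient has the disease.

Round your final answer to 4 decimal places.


Let D = has disease, + = positive test

Given:
- P(D) = 0.0175 (prevalence)
- P(+|D) = 0.9177 (sensitivity)
- P(-|¬D) = 0.9598 (specificity)
- P(+|¬D) = 0.0402 (false positive rate = 1 - specificity)

Step 1: Find P(+)
P(+) = P(+|D)P(D) + P(+|¬D)P(¬D)
     = 0.9177 × 0.0175 + 0.0402 × 0.9825
     = 0.01605975 + 0.03949650
     = 0.05555625

Step 2: Apply Bayes' theorem for P(D|+)
P(D|+) = P(+|D)P(D) / P(+)
       = 0.01605975 / 0.05555625
       = 0.2891


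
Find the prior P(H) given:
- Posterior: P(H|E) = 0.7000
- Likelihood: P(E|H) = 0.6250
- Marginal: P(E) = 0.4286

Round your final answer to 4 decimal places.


From Bayes' theorem: P(H|E) = P(E|H) × P(H) / P(E)

Rearranging for P(H):
P(H) = P(H|E) × P(E) / P(E|H)
     = 0.7000 × 0.4286 / 0.6250
     = 0.30002000 / 0.6250
     = 0.4800


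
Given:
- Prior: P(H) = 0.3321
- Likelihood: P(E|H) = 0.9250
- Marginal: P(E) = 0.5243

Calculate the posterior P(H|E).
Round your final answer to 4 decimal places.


Using Bayes' theorem:

P(H|E) = P(E|H) × P(H) / P(E)
       = 0.9250 × 0.3321 / 0.5243
       = 0.30719250 / 0.5243
       = 0.5859

The evidence strengthens our belief in H.
Prior: 0.3321 → Posterior: 0.5859


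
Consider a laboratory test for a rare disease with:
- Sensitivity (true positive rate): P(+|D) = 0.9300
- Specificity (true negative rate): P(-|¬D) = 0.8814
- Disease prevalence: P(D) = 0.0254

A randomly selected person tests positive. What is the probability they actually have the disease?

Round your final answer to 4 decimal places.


Let D = has disease, + = positive test

Given:
- P(D) = 0.0254 (prevalence)
- P(+|D) = 0.9300 (sensitivity)
- P(-|¬D) = 0.8814 (specificity)
- P(+|¬D) = 0.1186 (false positive rate = 1 - specificity)

Step 1: Find P(+)
P(+) = P(+|D)P(D) + P(+|¬D)P(¬D)
     = 0.9300 × 0.0254 + 0.1186 × 0.9746
     = 0.02362200 + 0.11558756
     = 0.13920956

Step 2: Apply Bayes' theorem for P(D|+)
P(D|+) = P(+|D)P(D) / P(+)
       = 0.02362200 / 0.13920956
       = 0.1697


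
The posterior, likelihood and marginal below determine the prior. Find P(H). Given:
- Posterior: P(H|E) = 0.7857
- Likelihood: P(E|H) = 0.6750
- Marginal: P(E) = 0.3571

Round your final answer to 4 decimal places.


From Bayes' theorem: P(H|E) = P(E|H) × P(H) / P(E)

Rearranging for P(H):
P(H) = P(H|E) × P(E) / P(E|H)
     = 0.7857 × 0.3571 / 0.6750
     = 0.28057347 / 0.6750
     = 0.4157


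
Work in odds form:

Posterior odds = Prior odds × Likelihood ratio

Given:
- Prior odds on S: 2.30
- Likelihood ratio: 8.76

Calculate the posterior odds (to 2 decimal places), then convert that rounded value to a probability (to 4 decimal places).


Step 1: Calculate posterior odds
Posterior odds = Prior odds × LR
               = 2.30 × 8.76
               = 20.15

Step 2: Convert to probability
P(S|E) = Posterior odds / (1 + Posterior odds)
       = 20.15 / (1 + 20.15)
       = 20.15 / 21.15
       = 0.9527

The evidence increased P(S) from 0.6970 to 0.9527.


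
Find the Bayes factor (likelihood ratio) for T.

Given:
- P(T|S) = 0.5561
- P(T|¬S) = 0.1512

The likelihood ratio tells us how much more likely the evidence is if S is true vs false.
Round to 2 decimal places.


Likelihood Ratio (LR) = P(T|S) / P(T|¬S)

LR = 0.5561 / 0.1512
   = 3.68

The evidence is 3.68 times more likely if S is true than if S is false.
Because LR exceeds 1, T is evidence for S.


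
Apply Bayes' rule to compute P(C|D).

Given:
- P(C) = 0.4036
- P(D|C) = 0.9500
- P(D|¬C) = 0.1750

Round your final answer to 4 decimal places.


Bayes' theorem: P(C|D) = P(D|C) × P(C) / P(D)

Step 1: Calculate P(D) using law of total probability
P(D) = P(D|C)P(C) + P(D|¬C)P(¬C)
     = 0.9500 × 0.4036 + 0.1750 × 0.5964
     = 0.38342000 + 0.10437000
     = 0.48779000

Step 2: Apply Bayes' theorem
P(C|D) = P(D|C) × P(C) / P(D)
       = 0.38342000 / 0.48779000
       = 0.7860


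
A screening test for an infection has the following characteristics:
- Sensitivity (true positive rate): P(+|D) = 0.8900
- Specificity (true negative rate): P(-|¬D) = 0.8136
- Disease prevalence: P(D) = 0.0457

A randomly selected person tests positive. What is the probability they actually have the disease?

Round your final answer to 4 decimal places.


Let D = has disease, + = positive test

Given:
- P(D) = 0.0457 (prevalence)
- P(+|D) = 0.8900 (sensitivity)
- P(-|¬D) = 0.8136 (specificity)
- P(+|¬D) = 0.1864 (false positive rate = 1 - specificity)

Step 1: Find P(+)
P(+) = P(+|D)P(D) + P(+|¬D)P(¬D)
     = 0.8900 × 0.0457 + 0.1864 × 0.9543
     = 0.04067300 + 0.17788152
     = 0.21855452

Step 2: Apply Bayes' theorem for P(D|+)
P(D|+) = P(+|D)P(D) / P(+)
       = 0.04067300 / 0.21855452
       = 0.1861


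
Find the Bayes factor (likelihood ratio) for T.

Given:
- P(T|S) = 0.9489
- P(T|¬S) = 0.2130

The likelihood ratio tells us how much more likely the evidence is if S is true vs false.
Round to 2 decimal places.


Likelihood Ratio (LR) = P(T|S) / P(T|¬S)

LR = 0.9489 / 0.2130
   = 4.45

The evidence is 4.45 times more likely if S is true than if S is false.
Because LR exceeds 1, T is evidence for S.


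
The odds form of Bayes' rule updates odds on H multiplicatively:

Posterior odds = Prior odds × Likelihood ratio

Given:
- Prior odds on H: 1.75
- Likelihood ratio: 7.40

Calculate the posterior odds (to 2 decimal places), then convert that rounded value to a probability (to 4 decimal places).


Step 1: Calculate posterior odds
Posterior odds = Prior odds × LR
               = 1.75 × 7.40
               = 12.95

Step 2: Convert to probability
P(H|E) = Posterior odds / (1 + Posterior odds)
       = 12.95 / (1 + 12.95)
       = 12.95 / 13.95
       = 0.9283

The evidence increased P(H) from 0.6364 to 0.9283.


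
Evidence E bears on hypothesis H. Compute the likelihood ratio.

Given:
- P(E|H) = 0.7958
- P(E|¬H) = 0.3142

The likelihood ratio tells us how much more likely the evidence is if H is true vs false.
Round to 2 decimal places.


Likelihood Ratio (LR) = P(E|H) / P(E|¬H)

LR = 0.7958 / 0.3142
   = 2.53

The evidence is 2.53 times more likely if H is true than if H is false.
Because LR exceeds 1, E is evidence for H.


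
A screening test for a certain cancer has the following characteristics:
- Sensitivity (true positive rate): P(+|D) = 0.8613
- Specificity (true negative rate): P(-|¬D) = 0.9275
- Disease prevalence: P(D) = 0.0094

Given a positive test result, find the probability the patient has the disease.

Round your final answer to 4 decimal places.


Let D = has disease, + = positive test

Given:
- P(D) = 0.0094 (prevalence)
- P(+|D) = 0.8613 (sensitivity)
- P(-|¬D) = 0.9275 (specificity)
- P(+|¬D) = 0.0725 (false positive rate = 1 - specificity)

Step 1: Find P(+)
P(+) = P(+|D)P(D) + P(+|¬D)P(¬D)
     = 0.8613 × 0.0094 + 0.0725 × 0.9906
     = 0.00809622 + 0.07181850
     = 0.07991472

Step 2: Apply Bayes' theorem for P(D|+)
P(D|+) = P(+|D)P(D) / P(+)
       = 0.00809622 / 0.07991472
       = 0.1013
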